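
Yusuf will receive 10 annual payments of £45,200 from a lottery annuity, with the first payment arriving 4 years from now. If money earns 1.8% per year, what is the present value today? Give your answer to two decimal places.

PV at t=3 (ordinary 10-year annuity): 45200 × a(10|0.018) = 45200 × 9.077311 = 410,294.4662
PV₀ = 410,294.4662 / (1+0.018)^3 = 410,294.4662 / 1.054978 = 388,912.8793

£388,912.88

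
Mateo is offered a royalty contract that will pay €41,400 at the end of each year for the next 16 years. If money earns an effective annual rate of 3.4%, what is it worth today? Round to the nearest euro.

Annuity factor a(16|0.034) = 12.185447; PV = 41400 × 12.185447 = 504,477.4891

€504,477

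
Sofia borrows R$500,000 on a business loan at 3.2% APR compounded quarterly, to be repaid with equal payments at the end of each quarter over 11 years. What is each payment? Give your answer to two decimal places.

With 4 periods per year: i = 0.008, n = 44.
Annuity-PV factor = 36.966777; PMT = 500000 / 36.966777 = 13,525.6583

R$13,525.66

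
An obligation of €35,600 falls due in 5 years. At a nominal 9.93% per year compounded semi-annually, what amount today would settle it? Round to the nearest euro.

€21,928

With 2 periods per year: i = 0.04965, n = 10.
PV = 35,600 / (1 + 0.04965)^10 = 35,600 / 1.623473 = 21,928.2966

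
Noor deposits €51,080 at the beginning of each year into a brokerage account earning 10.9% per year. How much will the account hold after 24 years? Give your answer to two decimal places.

€5,704,919.02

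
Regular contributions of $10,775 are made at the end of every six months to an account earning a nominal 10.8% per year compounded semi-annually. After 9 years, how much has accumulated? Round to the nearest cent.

$314,689.54

i = 0.108/2 = 0.054 per half-year; n = 9·2 = 18.
FV = 10775 × [(1+0.054)^18 − 1] / 0.054 = 10775 × 29.205525 = 314,689.5353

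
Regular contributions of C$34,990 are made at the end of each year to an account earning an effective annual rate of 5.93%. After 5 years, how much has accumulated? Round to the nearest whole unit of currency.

C$196,966

Accumulation factor s(5|0.0593) = 5.629220; FV = 34990 × 5.629220 = 196,966.4045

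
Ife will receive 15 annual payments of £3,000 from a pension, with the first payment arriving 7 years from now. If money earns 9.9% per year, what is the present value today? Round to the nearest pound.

Value one period before first payment (t=6): 3000 × [1 − (1+0.099)^(−15)] / 0.099 = 3000 × 7.649693 = 22,949.0803
Discount back 6 years: 22,949.0803 × (1+0.099)^(−6) = 22,949.0803 × 0.567563 = 13,025.0420

£13,025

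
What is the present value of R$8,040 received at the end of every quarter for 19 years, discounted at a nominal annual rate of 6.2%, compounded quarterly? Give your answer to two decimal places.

Periodic rate i = 0.062/4 = 0.0155; n = 19 × 4 = 76 periods.
Annuity factor a(76|0.0155) = 44.471695; PV = 8040 × 44.471695 = 357,552.4295

R$357,552.43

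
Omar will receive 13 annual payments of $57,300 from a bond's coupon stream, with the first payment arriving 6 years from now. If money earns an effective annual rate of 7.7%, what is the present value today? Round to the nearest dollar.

$317,767

PV at t=5 (ordinary 13-year annuity): 57300 × a(13|0.077) = 57300 × 8.035874 = 460,455.5710
Discount back 5 years: 460,455.5710 × (1+0.077)^(−5) = 460,455.5710 × 0.690115 = 317,767.3084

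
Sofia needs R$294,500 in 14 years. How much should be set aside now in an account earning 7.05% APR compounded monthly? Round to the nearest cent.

R$110,075.56

i = 0.0705/12 = 0.005875 per month; n = 14·12 = 168.
Discount factor = (1+0.005875)^(−168) = 0.373771; PV = 294,500 × 0.373771 = 110,075.5568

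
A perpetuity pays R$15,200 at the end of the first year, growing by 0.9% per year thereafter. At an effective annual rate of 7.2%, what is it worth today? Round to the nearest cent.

R$241,269.84

PV = D₁/(r − g) = 15200/(0.072 − 0.009) = 241,269.8413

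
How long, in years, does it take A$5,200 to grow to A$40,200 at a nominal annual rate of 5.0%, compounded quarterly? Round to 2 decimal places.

41.16 years

Periodic rate i = 0.05/4 = 0.0125.
(1+i)^n = 40200/5200 = 7.73077, so n = ln 7.73077 / ln 1.0125 = 164.6372 quarters
= 164.6372/4 years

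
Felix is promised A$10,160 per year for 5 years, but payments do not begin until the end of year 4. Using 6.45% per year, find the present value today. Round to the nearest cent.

PV at t=3 (ordinary 5-year annuity): 10160 × a(5|0.0645) = 10160 × 4.161293 = 42,278.7391
Discount back 3 years: 42,278.7391 × (1+0.0645)^(−3) = 42,278.7391 × 0.829016 = 35,049.7584

A$35,049.76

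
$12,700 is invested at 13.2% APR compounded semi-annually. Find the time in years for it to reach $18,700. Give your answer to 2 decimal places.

3.03 years

Periodic rate i = 0.132/2 = 0.066.
(1+i)^n = 18700/12700 = 1.47244, so n = ln 1.47244 / ln 1.066 = 6.0538 half-years
= 6.0538/2 years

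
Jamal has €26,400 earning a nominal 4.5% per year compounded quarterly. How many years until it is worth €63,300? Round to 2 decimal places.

Periodic rate i = 0.045/4 = 0.01125.
(1+i)^n = 63300/26400 = 2.39773, so n = ln 2.39773 / ln 1.01125 = 78.1717 quarters
= 78.1717/4 years

19.54 years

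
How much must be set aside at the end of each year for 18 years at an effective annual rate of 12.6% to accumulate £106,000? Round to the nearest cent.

£1,788.85

PMT = 106000 / ( [(1+0.126)^18 − 1] / 0.126 ) = 106000 / 59.255943 = 1,788.8501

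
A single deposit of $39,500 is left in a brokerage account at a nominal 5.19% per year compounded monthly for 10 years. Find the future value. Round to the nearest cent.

$66,299.45

With 12 periods per year: i = 0.004325, n = 120.
FV = 39,500 × (1 + 0.004325)^120 = 66,299.4472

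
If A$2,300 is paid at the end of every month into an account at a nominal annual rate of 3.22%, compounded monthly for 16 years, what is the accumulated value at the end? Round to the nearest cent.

A$576,701.68

With 12 periods per year: i = 0.00268333, n = 192.
Accumulation factor s(192|0.00268333) = 250.739863; FV = 2300 × 250.739863 = 576,701.6847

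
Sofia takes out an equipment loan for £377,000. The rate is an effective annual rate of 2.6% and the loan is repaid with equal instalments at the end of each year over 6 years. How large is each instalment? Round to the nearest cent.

£68,673.42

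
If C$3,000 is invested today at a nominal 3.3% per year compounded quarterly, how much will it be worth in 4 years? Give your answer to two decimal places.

i = 0.033/4 = 0.00825 per quarter; n = 4·4 = 16.
FV = PV·(1+i)^n = 3,000 × 1.140491 = 3,421.4716

C$3,421.47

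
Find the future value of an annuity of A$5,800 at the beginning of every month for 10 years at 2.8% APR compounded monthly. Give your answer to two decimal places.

A$804,007.50

i = 0.028/12 = 0.00233333 per month; n = 10·12 = 120.
FV = PMT · [(1+i)^n − 1] / i × (1+i) = 5800 · 138.621983 = 804,007.5028
Payments are at the start of each period, so multiply by (1+i).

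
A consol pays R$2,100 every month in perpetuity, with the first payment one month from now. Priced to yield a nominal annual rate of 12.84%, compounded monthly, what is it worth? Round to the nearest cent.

Periodic rate i = 0.1284/12 = 0.0107.
PV = C/r = 2100/0.0107 = 196,261.6822

R$196,261.68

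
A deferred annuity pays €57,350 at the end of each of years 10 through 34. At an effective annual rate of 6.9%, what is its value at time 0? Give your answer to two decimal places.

€369,927.27

PV at t=9 (ordinary 25-year annuity): 57350 × a(25|0.069) = 57350 × 11.759322 = 674,397.0934
Discount back 9 years: 674,397.0934 × (1+0.069)^(−9) = 674,397.0934 × 0.548530 = 369,927.2662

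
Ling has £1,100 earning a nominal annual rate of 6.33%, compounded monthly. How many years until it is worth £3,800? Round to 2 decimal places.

Periodic rate i = 0.0633/12 = 0.005275.
n = ln(3800/1100) / ln(1+0.005275) = ln(3.45455) / 0.005261 = 235.6318 months
= 235.6318/12 years

19.64 years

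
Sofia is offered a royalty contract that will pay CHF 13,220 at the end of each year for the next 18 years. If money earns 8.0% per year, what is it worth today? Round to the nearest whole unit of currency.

CHF 123,896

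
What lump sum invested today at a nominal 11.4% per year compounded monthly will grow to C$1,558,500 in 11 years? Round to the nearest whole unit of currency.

With 12 periods per year: i = 0.0095, n = 132.
PV = FV·(1+i)^(−n) = 1,558,500 × 0.287055 = 447,375.4350

C$447,375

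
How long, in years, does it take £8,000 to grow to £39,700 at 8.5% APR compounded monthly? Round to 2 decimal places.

18.91 years

Periodic rate i = 0.085/12 = 0.00708333.
n = ln(39700/8000) / ln(1+0.00708333) = ln(4.96250) / 0.007058 = 226.9520 months
= 226.9520/12 years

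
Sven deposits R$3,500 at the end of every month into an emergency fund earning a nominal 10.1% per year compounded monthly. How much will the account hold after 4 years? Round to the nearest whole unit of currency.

R$205,955

Periodic rate i = 0.101/12 = 0.00841667; n = 4 × 12 = 48 periods.
FV = 3500 × [(1+0.00841667)^48 − 1] / 0.00841667 = 3500 × 58.844408 = 205,955.4288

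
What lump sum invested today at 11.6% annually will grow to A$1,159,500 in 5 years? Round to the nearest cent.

A$669,807.15

PV = 1,159,500 / (1 + 0.116)^5 = 1,159,500 / 1.731095 = 669,807.1512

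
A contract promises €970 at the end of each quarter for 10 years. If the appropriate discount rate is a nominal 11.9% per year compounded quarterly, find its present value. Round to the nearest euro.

€22,512

Periodic rate i = 0.119/4 = 0.02975; n = 10 × 4 = 40 periods.
PV = PMT · [1 − (1+i)^(−n)] / i = 970 · 23.208471 = 22,512.2171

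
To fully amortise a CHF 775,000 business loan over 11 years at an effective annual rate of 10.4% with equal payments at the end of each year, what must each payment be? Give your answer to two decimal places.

Annuity-PV factor = 6.377161; PMT = 775000 / 6.377161 = 121,527.4346

CHF 121,527.43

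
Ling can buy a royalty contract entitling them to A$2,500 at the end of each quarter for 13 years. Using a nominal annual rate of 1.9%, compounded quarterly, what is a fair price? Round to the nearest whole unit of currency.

A$114,949

Periodic rate i = 0.019/4 = 0.00475; n = 13 × 4 = 52 periods.
PV = 2500 × [1 − (1+0.00475)^(−52)] / 0.00475 = 2500 × 45.979449 = 114,948.6222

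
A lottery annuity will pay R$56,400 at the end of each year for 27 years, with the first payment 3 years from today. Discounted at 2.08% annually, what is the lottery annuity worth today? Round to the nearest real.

PV at t=2 (ordinary 27-year annuity): 56400 × a(27|0.0208) = 56400 × 20.500444 = 1,156,225.0683
Discount back 2 years: 1,156,225.0683 × (1+0.0208)^(−2) = 1,156,225.0683 × 0.959663 = 1,109,586.2298

R$1,109,586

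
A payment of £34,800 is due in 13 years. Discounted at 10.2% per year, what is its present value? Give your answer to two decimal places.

£9,845.06

Discount factor = (1+0.102)^(−13) = 0.282904; PV = 34,800 × 0.282904 = 9,845.0634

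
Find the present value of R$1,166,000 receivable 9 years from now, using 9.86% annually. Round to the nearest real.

PV = FV·(1+i)^(−n) = 1,166,000 × 0.428987 = 500,198.2849

R$500,198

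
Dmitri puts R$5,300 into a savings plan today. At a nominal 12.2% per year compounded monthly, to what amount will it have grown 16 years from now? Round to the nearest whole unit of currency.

i = 0.122/12 = 0.0101667 per month; n = 16·12 = 192.
FV = PV·(1+i)^n = 5,300 × 6.973687 = 36,960.5415

R$36,961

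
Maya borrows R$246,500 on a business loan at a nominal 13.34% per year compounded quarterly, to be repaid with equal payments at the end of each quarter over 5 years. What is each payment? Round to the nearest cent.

R$17,086.07

i = 0.1334/4 = 0.03335 per quarter; n = 5·4 = 20.
Annuity-PV factor = 14.426953; PMT = 246500 / 14.426953 = 17,086.0748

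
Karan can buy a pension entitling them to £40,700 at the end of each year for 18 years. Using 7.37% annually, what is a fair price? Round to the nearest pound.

PV = PMT · [1 − (1+i)^(−n)] / i = 40700 · 9.795933 = 398,694.4824

£398,694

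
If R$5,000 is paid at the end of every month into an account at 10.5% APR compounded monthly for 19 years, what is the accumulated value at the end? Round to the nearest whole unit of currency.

R$3,593,531

Periodic rate i = 0.105/12 = 0.00875; n = 19 × 12 = 228 periods.
Accumulation factor s(228|0.00875) = 718.706284; FV = 5000 × 718.706284 = 3,593,531.4186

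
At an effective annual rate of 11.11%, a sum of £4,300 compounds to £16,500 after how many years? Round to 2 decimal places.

12.76 years

n = ln(16500/4300) / ln(1+0.1111) = ln(3.83721) / 0.105351 = 12.7645 years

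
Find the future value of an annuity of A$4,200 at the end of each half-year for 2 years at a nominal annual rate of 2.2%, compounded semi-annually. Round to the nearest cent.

A$17,079.24

With 2 periods per year: i = 0.011, n = 4.
FV = PMT · [(1+i)^n − 1] / i = 4200 · 4.066485 = 17,079.2384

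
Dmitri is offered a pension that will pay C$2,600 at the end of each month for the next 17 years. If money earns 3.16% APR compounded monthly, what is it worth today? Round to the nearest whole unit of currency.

C$409,949

i = 0.0316/12 = 0.00263333 per month; n = 17·12 = 204.
PV = 2600 × [1 − (1+0.00263333)^(−204)] / 0.00263333 = 2600 × 157.672786 = 409,949.2436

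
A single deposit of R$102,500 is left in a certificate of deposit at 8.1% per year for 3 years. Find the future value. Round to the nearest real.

R$129,479

FV = PV·(1+i)^n = 102,500 × 1.263214 = 129,479.4802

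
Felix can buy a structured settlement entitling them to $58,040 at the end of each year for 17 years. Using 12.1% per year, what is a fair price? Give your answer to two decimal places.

PV = PMT · [1 − (1+i)^(−n)] / i = 58040 · 7.078915 = 410,860.2039

$410,860.20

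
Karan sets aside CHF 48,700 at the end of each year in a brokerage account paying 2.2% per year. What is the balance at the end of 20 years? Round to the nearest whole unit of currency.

Accumulation factor s(20|0.022) = 24.787190; FV = 48700 × 24.787190 = 1,207,136.1692

CHF 1,207,136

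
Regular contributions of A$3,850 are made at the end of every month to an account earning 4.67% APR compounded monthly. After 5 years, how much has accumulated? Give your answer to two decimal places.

Periodic rate i = 0.0467/12 = 0.00389167; n = 5 × 12 = 60 periods.
FV = 3850 × [(1+0.00389167)^60 − 1] / 0.00389167 = 3850 × 67.436554 = 259,630.7331

A$259,630.73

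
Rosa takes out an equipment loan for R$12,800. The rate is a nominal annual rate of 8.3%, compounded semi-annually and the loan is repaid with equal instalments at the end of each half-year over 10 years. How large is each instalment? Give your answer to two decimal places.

R$954.40

i = 0.083/2 = 0.0415 per half-year; n = 10·2 = 20.
Annuity-PV factor = 13.411585; PMT = 12800 / 13.411585 = 954.3987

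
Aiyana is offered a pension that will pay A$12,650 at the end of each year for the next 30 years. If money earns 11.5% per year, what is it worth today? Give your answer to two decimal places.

Annuity factor a(30|0.115) = 8.363715; PV = 12650 × 8.363715 = 105,800.9924

A$105,800.99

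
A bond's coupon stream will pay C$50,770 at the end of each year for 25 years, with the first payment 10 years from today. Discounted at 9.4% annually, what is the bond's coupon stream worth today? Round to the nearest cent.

C$215,153.52

Value one period before first payment (t=9): 50770 × [1 − (1+0.094)^(−25)] / 0.094 = 50770 × 9.512555 = 482,952.4318
Discount back 9 years: 482,952.4318 × (1+0.094)^(−9) = 482,952.4318 × 0.445496 = 215,153.5217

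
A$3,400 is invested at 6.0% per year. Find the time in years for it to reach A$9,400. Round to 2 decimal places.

(1+i)^n = 9400/3400 = 2.76471, so n = ln 2.76471 / ln 1.06 = 17.4524 years

17.45 years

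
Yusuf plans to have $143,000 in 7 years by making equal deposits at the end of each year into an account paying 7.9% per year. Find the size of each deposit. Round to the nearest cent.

FV-annuity factor = 8.895531; PMT = 143000 / 8.895531 = 16,075.4876

$16,075.49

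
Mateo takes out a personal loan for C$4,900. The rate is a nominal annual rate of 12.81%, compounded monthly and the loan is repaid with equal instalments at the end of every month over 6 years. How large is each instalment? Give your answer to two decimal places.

Periodic rate i = 0.1281/12 = 0.010675; n = 6 × 12 = 72 periods.
PMT = 4900 / ( [1 − (1+0.010675)^(−72)] / 0.010675 ) = 4900 / 50.065172 = 97.8724

C$97.87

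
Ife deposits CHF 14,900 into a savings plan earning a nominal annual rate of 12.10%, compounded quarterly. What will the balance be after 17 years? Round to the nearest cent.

CHF 113,053.66

Periodic rate i = 0.121/4 = 0.03025; n = 17 × 4 = 68 periods.
FV = 14,900 × (1 + 0.03025)^68 = 113,053.6650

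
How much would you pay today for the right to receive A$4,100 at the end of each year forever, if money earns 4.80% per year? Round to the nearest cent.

PV = PMT / i = 4100 / 0.048 = 85,416.6667

A$85,416.67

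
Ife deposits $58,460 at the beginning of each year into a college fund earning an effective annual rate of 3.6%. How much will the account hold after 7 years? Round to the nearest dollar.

$472,587

FV = 58460 × [(1+0.036)^7 − 1] / 0.036 × (1+i) = 58460 × 8.083938 = 472,586.9973
(annuity-due: payments at period start, so ×(1+i).)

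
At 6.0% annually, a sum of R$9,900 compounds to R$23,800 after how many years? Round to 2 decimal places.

15.05 years

n = ln(23800/9900) / ln(1+0.06) = ln(2.40404) / 0.058269 = 15.0535 years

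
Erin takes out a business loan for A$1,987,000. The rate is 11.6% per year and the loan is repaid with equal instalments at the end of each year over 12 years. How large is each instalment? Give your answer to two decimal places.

A$314,851.88

PMT = 1.987e+06 / ( [1 − (1+0.116)^(−12)] / 0.116 ) = 1.987e+06 / 6.310904 = 314,851.8806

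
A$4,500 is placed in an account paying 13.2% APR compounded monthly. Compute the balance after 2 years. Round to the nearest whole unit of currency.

A$5,851

i = 0.132/12 = 0.011 per month; n = 2·12 = 24.
FV = PV·(1+i)^n = 4,500 × 1.300253 = 5,851.1367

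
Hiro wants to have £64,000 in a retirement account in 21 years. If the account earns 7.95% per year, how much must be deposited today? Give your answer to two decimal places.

£12,838.21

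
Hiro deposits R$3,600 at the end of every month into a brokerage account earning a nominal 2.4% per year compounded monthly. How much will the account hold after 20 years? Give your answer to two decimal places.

R$1,107,539.83

With 12 periods per year: i = 0.002, n = 240.
Accumulation factor s(240|0.002) = 307.649952; FV = 3600 × 307.649952 = 1,107,539.8288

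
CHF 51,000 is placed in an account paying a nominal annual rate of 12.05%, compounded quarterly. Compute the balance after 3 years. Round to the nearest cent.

i = 0.1205/4 = 0.030125 per quarter; n = 3·4 = 12.
FV = PV·(1+i)^n = 51,000 × 1.427839 = 72,819.7698

CHF 72,819.77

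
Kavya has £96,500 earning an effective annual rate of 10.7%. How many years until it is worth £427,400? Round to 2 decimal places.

n = ln(427400/96500) / ln(1+0.107) = ln(4.42902) / 0.101654 = 14.6397 years

14.64 years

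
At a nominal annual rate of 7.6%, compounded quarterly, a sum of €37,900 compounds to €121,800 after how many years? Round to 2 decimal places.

15.51 years

Periodic rate i = 0.076/4 = 0.019.
n = ln(121800/37900) / ln(1+0.019) = ln(3.21372) / 0.018822 = 62.0255 quarters
= 62.0255/4 years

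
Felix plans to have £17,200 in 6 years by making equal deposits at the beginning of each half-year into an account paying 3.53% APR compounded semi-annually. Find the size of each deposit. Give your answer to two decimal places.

i = 0.0353/2 = 0.01765 per half-year; n = 6·2 = 12.
FV-annuity factor × (1+i) = 13.469855; PMT = 17200 / 13.469855 = 1,276.9254

£1,276.93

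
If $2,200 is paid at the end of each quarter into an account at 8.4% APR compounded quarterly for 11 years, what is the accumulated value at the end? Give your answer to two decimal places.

$156,656.43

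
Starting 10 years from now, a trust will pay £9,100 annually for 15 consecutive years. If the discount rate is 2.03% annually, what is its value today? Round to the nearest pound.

£97,363

Value one period before first payment (t=9): 9100 × [1 − (1+0.0203)^(−15)] / 0.0203 = 9100 × 12.820472 = 116,666.2927
PV₀ = 116,666.2927 / (1+0.0203)^9 = 116,666.2927 / 1.198260 = 97,363.1055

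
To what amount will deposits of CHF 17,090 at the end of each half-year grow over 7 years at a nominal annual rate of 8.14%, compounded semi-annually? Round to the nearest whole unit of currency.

i = 0.0814/2 = 0.0407 per half-year; n = 7·2 = 14.
FV = PMT · [(1+i)^n − 1] / i = 17090 · 18.379994 = 314,114.0953

CHF 314,114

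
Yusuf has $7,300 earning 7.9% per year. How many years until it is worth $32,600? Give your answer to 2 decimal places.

19.68 years

(1+i)^n = 32600/7300 = 4.46575, so n = ln 4.46575 / ln 1.079 = 19.6810 years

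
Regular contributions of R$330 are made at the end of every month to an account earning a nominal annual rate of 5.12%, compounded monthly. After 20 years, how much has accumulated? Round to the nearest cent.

R$137,536.62

i = 0.0512/12 = 0.00426667 per month; n = 20·12 = 240.
FV = PMT · [(1+i)^n − 1] / i = 330 · 416.777622 = 137,536.6153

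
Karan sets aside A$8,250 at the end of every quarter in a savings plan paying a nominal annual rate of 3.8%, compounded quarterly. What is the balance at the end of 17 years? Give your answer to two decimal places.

With 4 periods per year: i = 0.0095, n = 68.
FV = PMT · [(1+i)^n − 1] / i = 8250 · 94.956345 = 783,389.8423

A$783,389.84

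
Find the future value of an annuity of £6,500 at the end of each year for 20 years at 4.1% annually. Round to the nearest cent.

£195,578.22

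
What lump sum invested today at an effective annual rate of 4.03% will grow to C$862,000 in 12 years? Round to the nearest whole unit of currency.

PV = FV·(1+i)^(−n) = 862,000 × 0.622439 = 536,542.4450

C$536,542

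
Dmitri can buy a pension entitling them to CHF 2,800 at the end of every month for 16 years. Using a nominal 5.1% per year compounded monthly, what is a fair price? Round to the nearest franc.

CHF 366,990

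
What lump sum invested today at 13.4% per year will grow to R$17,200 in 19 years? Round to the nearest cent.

PV = 17,200 / (1 + 0.134)^19 = 17,200 / 10.905562 = 1,577.1769

R$1,577.18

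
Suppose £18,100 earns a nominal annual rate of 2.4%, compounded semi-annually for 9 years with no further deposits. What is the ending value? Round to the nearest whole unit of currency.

£22,435

With 2 periods per year: i = 0.012, n = 18.
FV = 18,100 × (1 + 0.012)^18 = 22,435.0892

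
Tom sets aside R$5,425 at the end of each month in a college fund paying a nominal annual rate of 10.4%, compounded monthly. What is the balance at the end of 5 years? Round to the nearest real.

R$424,567

i = 0.104/12 = 0.00866667 per month; n = 5·12 = 60.
FV = PMT · [(1+i)^n − 1] / i = 5425 · 78.261168 = 424,566.8366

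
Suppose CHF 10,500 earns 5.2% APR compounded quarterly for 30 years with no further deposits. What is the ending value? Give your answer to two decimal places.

Periodic rate i = 0.052/4 = 0.013; n = 30 × 4 = 120 periods.
10,500 × (1+0.013)^120 = 10,500 × 4.711221 = 49,467.8166

CHF 49,467.82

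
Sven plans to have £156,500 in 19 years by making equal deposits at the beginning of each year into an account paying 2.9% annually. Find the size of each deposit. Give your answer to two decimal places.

PMT = 156500 / ( [(1+0.029)^19 − 1] / 0.029 × (1+i) ) = 156500 / 25.598714 = 6,113.5884

£6,113.59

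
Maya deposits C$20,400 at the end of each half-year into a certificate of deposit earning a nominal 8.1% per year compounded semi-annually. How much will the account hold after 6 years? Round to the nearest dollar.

C$307,407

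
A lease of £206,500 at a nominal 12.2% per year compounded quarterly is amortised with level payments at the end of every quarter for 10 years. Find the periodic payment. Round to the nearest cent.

i = 0.122/4 = 0.0305 per quarter; n = 10·4 = 40.
PMT = 206500 / ( [1 − (1+0.0305)^(−40)] / 0.0305 ) = 206500 / 22.929078 = 9,006.0315

£9,006.03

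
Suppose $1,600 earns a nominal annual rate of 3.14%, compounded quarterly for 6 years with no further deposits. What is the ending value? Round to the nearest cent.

$1,930.29

Periodic rate i = 0.0314/4 = 0.00785; n = 6 × 4 = 24 periods.
1,600 × (1+0.00785)^24 = 1,600 × 1.206429 = 1,930.2857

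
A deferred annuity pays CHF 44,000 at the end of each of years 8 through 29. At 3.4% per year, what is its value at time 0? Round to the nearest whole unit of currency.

PV at t=7 (ordinary 22-year annuity): 44000 × a(22|0.034) = 44000 × 15.316630 = 673,931.7207
Discount back 7 years: 673,931.7207 × (1+0.034)^(−7) = 673,931.7207 × 0.791327 = 533,300.6671

CHF 533,301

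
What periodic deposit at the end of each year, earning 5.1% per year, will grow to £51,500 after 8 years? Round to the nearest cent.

FV-annuity factor = 9.583330; PMT = 51500 / 9.583330 = 5,373.9148

£5,373.91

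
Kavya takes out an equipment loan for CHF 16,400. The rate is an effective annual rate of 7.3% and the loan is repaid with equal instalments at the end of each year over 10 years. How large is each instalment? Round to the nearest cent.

Annuity-PV factor = 6.927208; PMT = 16400 / 6.927208 = 2,367.4764

CHF 2,367.48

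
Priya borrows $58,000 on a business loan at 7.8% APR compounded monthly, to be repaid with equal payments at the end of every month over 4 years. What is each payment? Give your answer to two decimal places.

$1,410.51

With 12 periods per year: i = 0.0065, n = 48.
Annuity-PV factor = 41.119857; PMT = 58000 / 41.119857 = 1,410.5107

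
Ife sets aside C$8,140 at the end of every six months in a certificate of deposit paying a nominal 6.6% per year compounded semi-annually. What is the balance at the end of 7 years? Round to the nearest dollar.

C$141,944

i = 0.066/2 = 0.033 per half-year; n = 7·2 = 14.
Accumulation factor s(14|0.033) = 17.437865; FV = 8140 × 17.437865 = 141,944.2230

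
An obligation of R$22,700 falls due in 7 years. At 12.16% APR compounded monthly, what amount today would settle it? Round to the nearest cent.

R$9,732.29

i = 0.1216/12 = 0.0101333 per month; n = 7·12 = 84.
PV = FV·(1+i)^(−n) = 22,700 × 0.428735 = 9,732.2855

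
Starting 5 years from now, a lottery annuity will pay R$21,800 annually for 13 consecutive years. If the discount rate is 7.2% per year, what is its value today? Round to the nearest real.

R$136,412

PV at t=4 (ordinary 13-year annuity): 21800 × a(13|0.072) = 21800 × 8.263724 = 180,149.1729
Discount back 4 years: 180,149.1729 × (1+0.072)^(−4) = 180,149.1729 × 0.757218 = 136,412.1742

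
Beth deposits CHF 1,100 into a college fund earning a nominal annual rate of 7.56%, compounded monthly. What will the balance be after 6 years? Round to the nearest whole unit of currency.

i = 0.0756/12 = 0.0063 per month; n = 6·12 = 72.
1,100 × (1+0.0063)^72 = 1,100 × 1.571730 = 1,728.9034

CHF 1,729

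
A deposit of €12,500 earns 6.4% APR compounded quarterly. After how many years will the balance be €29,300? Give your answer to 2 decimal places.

Periodic rate i = 0.064/4 = 0.016.
n = ln(29300/12500) / ln(1+0.016) = ln(2.34400) / 0.015873 = 53.6660 quarters
= 53.6660/4 years

13.42 years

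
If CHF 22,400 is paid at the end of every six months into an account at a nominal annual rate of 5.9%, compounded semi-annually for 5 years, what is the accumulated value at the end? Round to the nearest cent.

With 2 periods per year: i = 0.0295, n = 10.
FV = 22400 × [(1+0.0295)^10 − 1] / 0.0295 = 22400 × 11.437517 = 256,200.3767

CHF 256,200.38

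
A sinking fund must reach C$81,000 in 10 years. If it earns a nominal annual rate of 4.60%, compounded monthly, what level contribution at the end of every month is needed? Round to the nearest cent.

i = 0.046/12 = 0.00383333 per month; n = 10·12 = 120.
PMT = 81000 / ( [(1+0.00383333)^120 − 1] / 0.00383333 ) = 81000 / 152.003878 = 532.8811

C$532.88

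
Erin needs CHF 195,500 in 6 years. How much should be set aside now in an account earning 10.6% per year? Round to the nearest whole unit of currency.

CHF 106,811

PV = 195,500 / (1 + 0.106)^6 = 195,500 / 1.830336 = 106,811.0046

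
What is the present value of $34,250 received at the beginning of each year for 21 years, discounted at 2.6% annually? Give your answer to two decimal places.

PV = 34250 × [1 − (1+0.026)^(−21)] / 0.026 × (1+i) = 34250 × 16.442910 = 563,169.6795
Payments are at the start of each period, so multiply by (1+i).

$563,169.68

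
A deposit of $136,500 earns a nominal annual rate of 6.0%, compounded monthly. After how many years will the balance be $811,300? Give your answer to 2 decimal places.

29.78 years

Periodic rate i = 0.06/12 = 0.005.
(1+i)^n = 811300/136500 = 5.94359, so n = ln 5.94359 / ln 1.005 = 357.3531 months
= 357.3531/12 years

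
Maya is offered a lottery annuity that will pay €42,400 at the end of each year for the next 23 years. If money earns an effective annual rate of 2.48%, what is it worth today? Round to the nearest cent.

€736,449.65

PV = 42400 × [1 − (1+0.0248)^(−23)] / 0.0248 = 42400 × 17.369096 = 736,449.6532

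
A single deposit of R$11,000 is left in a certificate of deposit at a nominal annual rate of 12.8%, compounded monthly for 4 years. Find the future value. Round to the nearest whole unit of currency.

With 12 periods per year: i = 0.0106667, n = 48.
FV = PV·(1+i)^n = 11,000 × 1.664107 = 18,305.1762

R$18,305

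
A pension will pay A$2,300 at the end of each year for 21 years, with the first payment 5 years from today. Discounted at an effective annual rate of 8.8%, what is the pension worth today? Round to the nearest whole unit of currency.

A$15,479

Value one period before first payment (t=4): 2300 × [1 − (1+0.088)^(−21)] / 0.088 = 2300 × 9.430286 = 21,689.6582
PV₀ = 21,689.6582 / (1+0.088)^4 = 21,689.6582 / 1.401250 = 15,478.7942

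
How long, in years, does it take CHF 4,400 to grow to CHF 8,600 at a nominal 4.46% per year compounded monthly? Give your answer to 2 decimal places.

Periodic rate i = 0.0446/12 = 0.00371667.
n = ln(8600/4400) / ln(1+0.00371667) = ln(1.95455) / 0.003710 = 180.6464 months
= 180.6464/12 years

15.05 years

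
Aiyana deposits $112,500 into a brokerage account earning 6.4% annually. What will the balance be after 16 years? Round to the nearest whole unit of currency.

$303,542

FV = PV·(1+i)^n = 112,500 × 2.698150 = 303,541.8452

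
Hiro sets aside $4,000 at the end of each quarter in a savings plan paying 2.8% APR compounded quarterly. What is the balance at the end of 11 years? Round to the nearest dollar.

i = 0.028/4 = 0.007 per quarter; n = 11·4 = 44.
FV = 4000 × [(1+0.007)^44 − 1] / 0.007 = 4000 × 51.320249 = 205,280.9976

$205,281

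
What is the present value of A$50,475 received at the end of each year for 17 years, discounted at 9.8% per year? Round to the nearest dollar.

PV = 50475 × [1 − (1+0.098)^(−17)] / 0.098 = 50475 × 8.121826 = 409,949.1439

A$409,949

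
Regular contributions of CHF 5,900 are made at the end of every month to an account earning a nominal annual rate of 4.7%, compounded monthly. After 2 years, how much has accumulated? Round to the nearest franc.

CHF 148,165

Periodic rate i = 0.047/12 = 0.00391667; n = 2 × 12 = 24 periods.
FV = PMT · [(1+i)^n − 1] / i = 5900 · 25.112697 = 148,164.9140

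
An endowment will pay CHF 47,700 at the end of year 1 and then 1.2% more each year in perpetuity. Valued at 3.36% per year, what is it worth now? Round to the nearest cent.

CHF 2,208,333.33

PV = D₁/(r − g) = 47700/(0.0336 − 0.012) = 2,208,333.3333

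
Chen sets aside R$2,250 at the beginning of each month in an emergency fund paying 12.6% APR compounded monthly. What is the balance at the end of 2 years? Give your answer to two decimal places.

R$61,692.50

Periodic rate i = 0.126/12 = 0.0105; n = 2 × 12 = 24 periods.
FV = 2250 × [(1+0.0105)^24 − 1] / 0.0105 × (1+i) = 2250 × 27.418888 = 61,692.4980
(annuity-due: payments at period start, so ×(1+i).)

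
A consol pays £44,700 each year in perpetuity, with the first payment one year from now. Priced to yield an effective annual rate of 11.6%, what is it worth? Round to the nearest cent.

PV = C/r = 44700/0.116 = 385,344.8276

£385,344.83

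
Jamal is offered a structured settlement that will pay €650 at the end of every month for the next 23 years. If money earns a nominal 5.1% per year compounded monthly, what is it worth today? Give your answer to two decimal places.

€105,497.70

With 12 periods per year: i = 0.00425, n = 276.
Annuity factor a(276|0.00425) = 162.304159; PV = 650 × 162.304159 = 105,497.7032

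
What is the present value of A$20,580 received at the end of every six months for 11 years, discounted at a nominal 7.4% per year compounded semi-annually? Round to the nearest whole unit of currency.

A$306,118

i = 0.074/2 = 0.037 per half-year; n = 11·2 = 22.
PV = PMT · [1 − (1+i)^(−n)] / i = 20580 · 14.874527 = 306,117.7630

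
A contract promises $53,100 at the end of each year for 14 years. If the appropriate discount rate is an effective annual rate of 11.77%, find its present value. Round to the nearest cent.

PV = 53100 × [1 − (1+0.1177)^(−14)] / 0.1177 = 53100 × 6.706931 = 356,138.0280

$356,138.03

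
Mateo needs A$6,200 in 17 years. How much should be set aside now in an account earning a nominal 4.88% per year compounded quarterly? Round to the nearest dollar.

With 4 periods per year: i = 0.0122, n = 68.
PV = 6,200 / (1 + 0.0122)^68 = 6,200 / 2.280923 = 2,718.1977

A$2,718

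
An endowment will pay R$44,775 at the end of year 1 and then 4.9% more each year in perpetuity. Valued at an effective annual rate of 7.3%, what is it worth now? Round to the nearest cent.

PV = PMT / (i − g) = 44775 / (0.073 − 0.049) = 44775 / 0.024000 = 1,865,625.0000

R$1,865,625.00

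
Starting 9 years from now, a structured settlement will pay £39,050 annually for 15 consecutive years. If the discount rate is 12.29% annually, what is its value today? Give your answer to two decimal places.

Value one period before first payment (t=8): 39050 × [1 − (1+0.1229)^(−15)] / 0.1229 = 39050 × 6.706710 = 261,897.0317
Discount back 8 years: 261,897.0317 × (1+0.1229)^(−8) = 261,897.0317 × 0.395614 = 103,610.0591

£103,610.06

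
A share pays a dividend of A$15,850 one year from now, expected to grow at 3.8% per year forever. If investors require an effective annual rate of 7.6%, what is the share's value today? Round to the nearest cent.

PV = D₁/(r − g) = 15850/(0.076 − 0.038) = 417,105.2632

A$417,105.26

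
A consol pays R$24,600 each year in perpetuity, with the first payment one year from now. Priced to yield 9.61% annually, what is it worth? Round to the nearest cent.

PV = C/r = 24600/0.0961 = 255,983.3507

R$255,983.35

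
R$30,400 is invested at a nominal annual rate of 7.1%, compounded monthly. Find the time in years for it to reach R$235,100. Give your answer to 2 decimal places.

Periodic rate i = 0.071/12 = 0.00591667.
n = ln(235100/30400) / ln(1+0.00591667) = ln(7.73355) / 0.005899 = 346.7516 months
= 346.7516/12 years

28.90 years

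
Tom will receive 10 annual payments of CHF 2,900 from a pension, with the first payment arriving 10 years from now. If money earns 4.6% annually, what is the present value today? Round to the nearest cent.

CHF 15,233.72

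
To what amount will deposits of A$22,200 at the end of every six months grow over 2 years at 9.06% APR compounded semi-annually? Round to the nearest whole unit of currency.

With 2 periods per year: i = 0.0453, n = 4.
FV = 22200 × [(1+0.0453)^4 − 1] / 0.0453 = 22200 × 4.280101 = 95,018.2493

A$95,018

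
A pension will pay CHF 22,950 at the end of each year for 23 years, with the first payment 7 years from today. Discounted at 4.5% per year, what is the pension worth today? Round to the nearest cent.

PV at t=6 (ordinary 23-year annuity): 22950 × a(23|0.045) = 22950 × 14.147775 = 324,691.4338
Discount back 6 years: 324,691.4338 × (1+0.045)^(−6) = 324,691.4338 × 0.767896 = 249,329.1683

CHF 249,329.17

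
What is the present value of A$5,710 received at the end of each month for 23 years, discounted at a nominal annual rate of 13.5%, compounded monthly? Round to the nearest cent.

i = 0.135/12 = 0.01125 per month; n = 23·12 = 276.
Annuity factor a(276|0.01125) = 84.834813; PV = 5710 × 84.834813 = 484,406.7797

A$484,406.78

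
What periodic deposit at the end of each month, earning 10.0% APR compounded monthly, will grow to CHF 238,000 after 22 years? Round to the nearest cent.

CHF 249.69

With 12 periods per year: i = 0.00833333, n = 264.
PMT = 238000 / ( [(1+0.00833333)^264 − 1] / 0.00833333 ) = 238000 / 953.173779 = 249.6921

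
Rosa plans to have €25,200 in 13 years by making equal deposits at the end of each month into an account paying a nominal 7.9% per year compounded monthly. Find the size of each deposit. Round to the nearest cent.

€93.03

i = 0.079/12 = 0.00658333 per month; n = 13·12 = 156.
PMT = 25200 / ( [(1+0.00658333)^156 − 1] / 0.00658333 ) = 25200 / 270.879722 = 93.0302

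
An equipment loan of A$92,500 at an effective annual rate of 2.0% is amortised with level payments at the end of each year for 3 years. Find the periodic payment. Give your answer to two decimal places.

Annuity-PV factor = 2.883883; PMT = 92500 / 2.883883 = 32,074.8072

A$32,074.81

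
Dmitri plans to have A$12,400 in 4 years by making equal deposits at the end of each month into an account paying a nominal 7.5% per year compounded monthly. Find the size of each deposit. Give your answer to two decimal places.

Periodic rate i = 0.075/12 = 0.00625; n = 4 × 12 = 48 periods.
PMT = 12400 / ( [(1+0.00625)^48 − 1] / 0.00625 ) = 12400 / 55.775864 = 222.3184

A$222.32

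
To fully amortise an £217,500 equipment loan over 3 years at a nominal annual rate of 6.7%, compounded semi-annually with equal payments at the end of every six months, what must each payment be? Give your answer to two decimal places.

£40,616.94

With 2 periods per year: i = 0.0335, n = 6.
PMT = 217500 / ( [1 − (1+0.0335)^(−6)] / 0.0335 ) = 217500 / 5.354908 = 40,616.9448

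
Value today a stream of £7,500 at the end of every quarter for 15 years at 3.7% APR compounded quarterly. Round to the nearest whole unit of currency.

£344,158

i = 0.037/4 = 0.00925 per quarter; n = 15·4 = 60.
PV = PMT · [1 − (1+i)^(−n)] / i = 7500 · 45.887710 = 344,157.8285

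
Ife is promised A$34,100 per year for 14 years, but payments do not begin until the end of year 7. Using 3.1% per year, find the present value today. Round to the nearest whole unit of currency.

A$318,548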